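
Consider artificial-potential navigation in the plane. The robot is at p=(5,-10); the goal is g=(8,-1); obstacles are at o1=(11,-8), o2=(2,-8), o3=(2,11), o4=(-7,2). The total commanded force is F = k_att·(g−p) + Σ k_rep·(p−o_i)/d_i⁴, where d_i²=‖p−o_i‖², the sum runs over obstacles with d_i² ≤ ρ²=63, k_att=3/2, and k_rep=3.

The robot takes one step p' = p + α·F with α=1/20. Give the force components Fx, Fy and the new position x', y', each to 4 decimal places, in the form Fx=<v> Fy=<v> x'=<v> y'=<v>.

F_att = 3/2·(g−p) = 3/2·(3,9) = (4.5000,13.5000)
o1: d²=40 ≤ ρ²=63; F_rep = 3·(-6,-2)/40² = (-0.0112,-0.0037)
o2: d²=13 ≤ ρ²=63; F_rep = 3·(3,-2)/13² = (0.0533,-0.0355)
o3: d²=450 > ρ²=63 → inactive
o4: d²=288 > ρ²=63 → inactive
F = F_att + ΣF_rep = (4.5420,13.4607)
p' = p + 1/20·F = (5.2271,-9.3270)

Fx=4.5420 Fy=13.4607 x'=5.2271 y'=-9.3270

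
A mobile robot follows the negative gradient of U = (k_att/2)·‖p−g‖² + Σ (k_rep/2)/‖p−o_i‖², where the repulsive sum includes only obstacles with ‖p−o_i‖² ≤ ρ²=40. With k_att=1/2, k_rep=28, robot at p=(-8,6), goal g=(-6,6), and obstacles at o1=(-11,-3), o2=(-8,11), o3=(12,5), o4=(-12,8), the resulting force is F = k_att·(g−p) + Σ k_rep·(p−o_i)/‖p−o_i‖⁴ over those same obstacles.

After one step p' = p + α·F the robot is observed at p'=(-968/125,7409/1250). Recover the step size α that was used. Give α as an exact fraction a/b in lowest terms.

α = 1/5

F_att = 1/2·(g−p) = 1/2·(2,0) = (1.0000,0.0000)
o1: d²=90 > ρ²=40 → inactive
o2: d²=25 ≤ ρ²=40; F_rep = 28·(0,-5)/25² = (0.0000,-0.2240)
o3: d²=401 > ρ²=40 → inactive
o4: d²=20 ≤ ρ²=40; F_rep = 28·(4,-2)/20² = (0.2800,-0.1400)
F = F_att + ΣF_rep = (1.2800,-0.3640)
Δp = p'−p = (0.2560,-0.0728); α = Δx/Fx = (32/125) / (32/25) = 1/5
check: Δy/Fy = (-91/1250) / (-91/250) = 1/5 ✓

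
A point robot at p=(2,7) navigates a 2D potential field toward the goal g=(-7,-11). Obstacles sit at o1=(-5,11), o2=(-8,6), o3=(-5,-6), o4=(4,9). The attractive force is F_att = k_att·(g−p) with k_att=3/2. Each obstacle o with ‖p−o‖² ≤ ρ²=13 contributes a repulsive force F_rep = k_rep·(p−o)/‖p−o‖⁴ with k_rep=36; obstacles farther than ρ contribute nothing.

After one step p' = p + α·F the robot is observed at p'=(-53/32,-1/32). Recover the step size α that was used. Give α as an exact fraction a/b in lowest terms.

α = 1/4

F_att = 3/2·(g−p) = 3/2·(-9,-18) = (-13.5000,-27.0000)
o1: d²=65 > ρ²=13 → inactive
o2: d²=101 > ρ²=13 → inactive
o3: d²=218 > ρ²=13 → inactive
o4: d²=8 ≤ ρ²=13; F_rep = 36·(-2,-2)/8² = (-1.1250,-1.1250)
F = F_att + ΣF_rep = (-14.6250,-28.1250)
Δp = p'−p = (-3.6562,-7.0312); α = Δx/Fx = (-117/32) / (-117/8) = 1/4
check: Δy/Fy = (-225/32) / (-225/8) = 1/4 ✓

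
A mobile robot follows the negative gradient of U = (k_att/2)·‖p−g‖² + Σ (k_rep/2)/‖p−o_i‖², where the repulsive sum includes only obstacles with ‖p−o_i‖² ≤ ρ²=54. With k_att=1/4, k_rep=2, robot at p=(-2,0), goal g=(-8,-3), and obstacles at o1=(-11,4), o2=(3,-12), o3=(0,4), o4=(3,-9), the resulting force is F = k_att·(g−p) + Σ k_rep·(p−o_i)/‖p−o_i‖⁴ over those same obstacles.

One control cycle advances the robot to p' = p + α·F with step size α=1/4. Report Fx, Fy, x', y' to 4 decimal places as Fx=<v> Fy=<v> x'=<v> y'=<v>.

F_att = 1/4·(g−p) = 1/4·(-6,-3) = (-1.5000,-0.7500)
o1: d²=97 > ρ²=54 → inactive
o2: d²=169 > ρ²=54 → inactive
o3: d²=20 ≤ ρ²=54; F_rep = 2·(-2,-4)/20² = (-0.0100,-0.0200)
o4: d²=106 > ρ²=54 → inactive
F = F_att + ΣF_rep = (-1.5100,-0.7700)
p' = p + 1/4·F = (-2.3775,-0.1925)

Fx=-1.5100 Fy=-0.7700 x'=-2.3775 y'=-0.1925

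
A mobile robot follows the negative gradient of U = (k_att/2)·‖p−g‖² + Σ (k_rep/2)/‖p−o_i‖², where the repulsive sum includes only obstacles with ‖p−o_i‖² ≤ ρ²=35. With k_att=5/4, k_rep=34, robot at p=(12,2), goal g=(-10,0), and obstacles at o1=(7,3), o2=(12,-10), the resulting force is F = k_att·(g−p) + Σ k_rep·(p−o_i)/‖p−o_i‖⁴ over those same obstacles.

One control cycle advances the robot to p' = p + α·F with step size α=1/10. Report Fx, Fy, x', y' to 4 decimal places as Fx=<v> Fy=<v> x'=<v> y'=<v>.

F_att = 5/4·(g−p) = 5/4·(-22,-2) = (-27.5000,-2.5000)
o1: d²=26 ≤ ρ²=35; F_rep = 34·(5,-1)/26² = (0.2515,-0.0503)
o2: d²=144 > ρ²=35 → inactive
F = F_att + ΣF_rep = (-27.2485,-2.5503)
p' = p + 1/10·F = (9.2751,1.7450)

Fx=-27.2485 Fy=-2.5503 x'=9.2751 y'=1.7450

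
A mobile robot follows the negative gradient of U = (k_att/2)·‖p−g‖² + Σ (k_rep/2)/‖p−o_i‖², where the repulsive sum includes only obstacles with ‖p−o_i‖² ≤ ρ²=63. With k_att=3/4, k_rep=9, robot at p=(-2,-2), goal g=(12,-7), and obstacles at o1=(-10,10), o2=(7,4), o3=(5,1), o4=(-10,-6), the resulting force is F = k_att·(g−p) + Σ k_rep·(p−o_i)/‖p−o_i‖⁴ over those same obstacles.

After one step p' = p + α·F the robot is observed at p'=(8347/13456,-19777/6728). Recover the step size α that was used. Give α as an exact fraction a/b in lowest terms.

α = 1/4

F_att = 3/4·(g−p) = 3/4·(14,-5) = (10.5000,-3.7500)
o1: d²=208 > ρ²=63 → inactive
o2: d²=117 > ρ²=63 → inactive
o3: d²=58 ≤ ρ²=63; F_rep = 9·(-7,-3)/58² = (-0.0187,-0.0080)
o4: d²=80 > ρ²=63 → inactive
F = F_att + ΣF_rep = (10.4813,-3.7580)
Δp = p'−p = (2.6203,-0.9395); α = Δx/Fx = (35259/13456) / (35259/3364) = 1/4
check: Δy/Fy = (-6321/6728) / (-6321/1682) = 1/4 ✓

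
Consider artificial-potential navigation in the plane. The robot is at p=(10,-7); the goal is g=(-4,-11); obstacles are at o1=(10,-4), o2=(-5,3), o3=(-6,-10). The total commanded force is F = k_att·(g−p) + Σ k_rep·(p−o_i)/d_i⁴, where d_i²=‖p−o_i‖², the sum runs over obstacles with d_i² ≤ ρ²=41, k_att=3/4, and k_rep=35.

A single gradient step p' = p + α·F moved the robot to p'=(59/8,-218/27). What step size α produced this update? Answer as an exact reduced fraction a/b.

F_att = 3/4·(g−p) = 3/4·(-14,-4) = (-10.5000,-3.0000)
o1: d²=9 ≤ ρ²=41; F_rep = 35·(0,-3)/9² = (0.0000,-1.2963)
o2: d²=325 > ρ²=41 → inactive
o3: d²=265 > ρ²=41 → inactive
F = F_att + ΣF_rep = (-10.5000,-4.2963)
Δp = p'−p = (-2.6250,-1.0741); α = Δx/Fx = (-21/8) / (-21/2) = 1/4
check: Δy/Fy = (-29/27) / (-116/27) = 1/4 ✓

α = 1/4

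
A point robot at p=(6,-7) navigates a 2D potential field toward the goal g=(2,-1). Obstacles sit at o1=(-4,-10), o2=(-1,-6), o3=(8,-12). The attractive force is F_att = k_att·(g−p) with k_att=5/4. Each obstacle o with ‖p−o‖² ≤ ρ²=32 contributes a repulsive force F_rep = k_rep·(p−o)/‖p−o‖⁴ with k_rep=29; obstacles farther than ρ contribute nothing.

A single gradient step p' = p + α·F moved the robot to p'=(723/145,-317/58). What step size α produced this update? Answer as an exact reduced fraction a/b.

F_att = 5/4·(g−p) = 5/4·(-4,6) = (-5.0000,7.5000)
o1: d²=109 > ρ²=32 → inactive
o2: d²=50 > ρ²=32 → inactive
o3: d²=29 ≤ ρ²=32; F_rep = 29·(-2,5)/29² = (-0.0690,0.1724)
F = F_att + ΣF_rep = (-5.0690,7.6724)
Δp = p'−p = (-1.0138,1.5345); α = Δx/Fx = (-147/145) / (-147/29) = 1/5
check: Δy/Fy = (89/58) / (445/58) = 1/5 ✓

α = 1/5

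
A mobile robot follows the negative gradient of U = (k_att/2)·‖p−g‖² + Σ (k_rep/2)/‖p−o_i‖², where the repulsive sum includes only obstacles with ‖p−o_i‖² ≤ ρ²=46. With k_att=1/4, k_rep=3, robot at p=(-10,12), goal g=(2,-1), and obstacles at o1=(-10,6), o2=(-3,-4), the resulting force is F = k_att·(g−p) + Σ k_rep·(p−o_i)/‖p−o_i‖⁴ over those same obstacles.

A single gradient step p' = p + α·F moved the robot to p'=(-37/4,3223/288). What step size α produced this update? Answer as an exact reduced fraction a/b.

α = 1/4

F_att = 1/4·(g−p) = 1/4·(12,-13) = (3.0000,-3.2500)
o1: d²=36 ≤ ρ²=46; F_rep = 3·(0,6)/36² = (0.0000,0.0139)
o2: d²=305 > ρ²=46 → inactive
F = F_att + ΣF_rep = (3.0000,-3.2361)
Δp = p'−p = (0.7500,-0.8090); α = Δx/Fx = (3/4) / (3) = 1/4
check: Δy/Fy = (-233/288) / (-233/72) = 1/4 ✓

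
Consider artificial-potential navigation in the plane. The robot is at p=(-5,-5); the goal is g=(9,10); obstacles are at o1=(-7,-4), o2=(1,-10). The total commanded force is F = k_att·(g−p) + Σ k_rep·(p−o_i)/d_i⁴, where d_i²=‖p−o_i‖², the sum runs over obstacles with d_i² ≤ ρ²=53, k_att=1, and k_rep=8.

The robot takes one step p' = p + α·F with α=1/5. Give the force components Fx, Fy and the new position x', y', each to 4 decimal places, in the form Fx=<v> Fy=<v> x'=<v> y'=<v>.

Fx=14.6400 Fy=14.6800 x'=-2.0720 y'=-2.0640

F_att = 1·(g−p) = 1·(14,15) = (14.0000,15.0000)
o1: d²=5 ≤ ρ²=53; F_rep = 8·(2,-1)/5² = (0.6400,-0.3200)
o2: d²=61 > ρ²=53 → inactive
F = F_att + ΣF_rep = (14.6400,14.6800)
p' = p + 1/5·F = (-2.0720,-2.0640)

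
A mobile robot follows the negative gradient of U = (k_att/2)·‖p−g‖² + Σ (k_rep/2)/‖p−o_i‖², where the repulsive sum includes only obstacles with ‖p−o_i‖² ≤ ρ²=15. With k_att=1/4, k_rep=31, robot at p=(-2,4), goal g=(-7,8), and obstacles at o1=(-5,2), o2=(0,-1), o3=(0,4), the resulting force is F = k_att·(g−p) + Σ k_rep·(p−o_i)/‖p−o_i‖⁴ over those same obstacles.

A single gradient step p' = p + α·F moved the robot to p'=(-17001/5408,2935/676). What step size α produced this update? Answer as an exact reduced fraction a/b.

α = 1/4

F_att = 1/4·(g−p) = 1/4·(-5,4) = (-1.2500,1.0000)
o1: d²=13 ≤ ρ²=15; F_rep = 31·(3,2)/13² = (0.5503,0.3669)
o2: d²=29 > ρ²=15 → inactive
o3: d²=4 ≤ ρ²=15; F_rep = 31·(-2,0)/4² = (-3.8750,0.0000)
F = F_att + ΣF_rep = (-4.5747,1.3669)
Δp = p'−p = (-1.1437,0.3417); α = Δx/Fx = (-6185/5408) / (-6185/1352) = 1/4
check: Δy/Fy = (231/676) / (231/169) = 1/4 ✓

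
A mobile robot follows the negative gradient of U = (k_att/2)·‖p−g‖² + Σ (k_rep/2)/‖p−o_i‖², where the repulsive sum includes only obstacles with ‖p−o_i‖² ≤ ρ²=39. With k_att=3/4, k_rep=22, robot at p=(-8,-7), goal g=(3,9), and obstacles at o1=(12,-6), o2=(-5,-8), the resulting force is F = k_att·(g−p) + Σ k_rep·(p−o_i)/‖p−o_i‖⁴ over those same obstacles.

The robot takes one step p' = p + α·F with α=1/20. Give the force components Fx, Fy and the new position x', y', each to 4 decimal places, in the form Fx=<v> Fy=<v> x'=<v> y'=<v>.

Fx=7.5900 Fy=12.2200 x'=-7.6205 y'=-6.3890

F_att = 3/4·(g−p) = 3/4·(11,16) = (8.2500,12.0000)
o1: d²=401 > ρ²=39 → inactive
o2: d²=10 ≤ ρ²=39; F_rep = 22·(-3,1)/10² = (-0.6600,0.2200)
F = F_att + ΣF_rep = (7.5900,12.2200)
p' = p + 1/20·F = (-7.6205,-6.3890)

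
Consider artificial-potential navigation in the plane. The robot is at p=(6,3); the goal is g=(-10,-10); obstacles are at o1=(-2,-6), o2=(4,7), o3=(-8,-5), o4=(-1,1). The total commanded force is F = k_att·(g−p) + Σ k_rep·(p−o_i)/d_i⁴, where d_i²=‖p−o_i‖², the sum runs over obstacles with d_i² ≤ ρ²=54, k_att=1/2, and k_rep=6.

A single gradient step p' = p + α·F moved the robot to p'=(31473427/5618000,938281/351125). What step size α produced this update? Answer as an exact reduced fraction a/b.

F_att = 1/2·(g−p) = 1/2·(-16,-13) = (-8.0000,-6.5000)
o1: d²=145 > ρ²=54 → inactive
o2: d²=20 ≤ ρ²=54; F_rep = 6·(2,-4)/20² = (0.0300,-0.0600)
o3: d²=260 > ρ²=54 → inactive
o4: d²=53 ≤ ρ²=54; F_rep = 6·(7,2)/53² = (0.0150,0.0043)
F = F_att + ΣF_rep = (-7.9550,-6.5557)
Δp = p'−p = (-0.3978,-0.3278); α = Δx/Fx = (-2234573/5618000) / (-2234573/280900) = 1/20
check: Δy/Fy = (-115094/351125) / (-460376/70225) = 1/20 ✓

α = 1/20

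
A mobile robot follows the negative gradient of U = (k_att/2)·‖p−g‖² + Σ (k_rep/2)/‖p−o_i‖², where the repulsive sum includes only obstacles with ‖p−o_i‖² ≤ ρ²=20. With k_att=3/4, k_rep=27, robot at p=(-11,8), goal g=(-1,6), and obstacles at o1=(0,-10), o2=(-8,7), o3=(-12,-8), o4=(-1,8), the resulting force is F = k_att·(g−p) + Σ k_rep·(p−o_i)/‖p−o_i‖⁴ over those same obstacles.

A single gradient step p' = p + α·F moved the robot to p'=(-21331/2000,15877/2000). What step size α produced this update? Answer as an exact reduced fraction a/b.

α = 1/20

F_att = 3/4·(g−p) = 3/4·(10,-2) = (7.5000,-1.5000)
o1: d²=445 > ρ²=20 → inactive
o2: d²=10 ≤ ρ²=20; F_rep = 27·(-3,1)/10² = (-0.8100,0.2700)
o3: d²=257 > ρ²=20 → inactive
o4: d²=100 > ρ²=20 → inactive
F = F_att + ΣF_rep = (6.6900,-1.2300)
Δp = p'−p = (0.3345,-0.0615); α = Δx/Fx = (669/2000) / (669/100) = 1/20
check: Δy/Fy = (-123/2000) / (-123/100) = 1/20 ✓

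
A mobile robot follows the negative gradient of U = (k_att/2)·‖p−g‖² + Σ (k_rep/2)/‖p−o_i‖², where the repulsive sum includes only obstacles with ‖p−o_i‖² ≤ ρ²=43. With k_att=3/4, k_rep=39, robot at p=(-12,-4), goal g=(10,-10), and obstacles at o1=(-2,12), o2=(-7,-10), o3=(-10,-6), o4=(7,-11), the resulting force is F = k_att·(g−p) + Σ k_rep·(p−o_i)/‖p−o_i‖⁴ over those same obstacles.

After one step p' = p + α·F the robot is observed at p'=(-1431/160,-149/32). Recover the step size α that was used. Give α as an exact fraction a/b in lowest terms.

F_att = 3/4·(g−p) = 3/4·(22,-6) = (16.5000,-4.5000)
o1: d²=356 > ρ²=43 → inactive
o2: d²=61 > ρ²=43 → inactive
o3: d²=8 ≤ ρ²=43; F_rep = 39·(-2,2)/8² = (-1.2188,1.2188)
o4: d²=410 > ρ²=43 → inactive
F = F_att + ΣF_rep = (15.2812,-3.2812)
Δp = p'−p = (3.0562,-0.6562); α = Δx/Fx = (489/160) / (489/32) = 1/5
check: Δy/Fy = (-21/32) / (-105/32) = 1/5 ✓

α = 1/5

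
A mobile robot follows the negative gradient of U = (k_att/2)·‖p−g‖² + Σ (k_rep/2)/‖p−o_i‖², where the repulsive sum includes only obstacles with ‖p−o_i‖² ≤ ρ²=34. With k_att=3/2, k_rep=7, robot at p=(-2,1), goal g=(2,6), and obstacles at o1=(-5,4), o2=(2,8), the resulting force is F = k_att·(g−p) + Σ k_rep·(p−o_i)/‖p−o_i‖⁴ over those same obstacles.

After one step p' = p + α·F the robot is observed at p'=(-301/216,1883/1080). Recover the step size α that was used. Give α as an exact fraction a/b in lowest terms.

F_att = 3/2·(g−p) = 3/2·(4,5) = (6.0000,7.5000)
o1: d²=18 ≤ ρ²=34; F_rep = 7·(3,-3)/18² = (0.0648,-0.0648)
o2: d²=65 > ρ²=34 → inactive
F = F_att + ΣF_rep = (6.0648,7.4352)
Δp = p'−p = (0.6065,0.7435); α = Δx/Fx = (131/216) / (655/108) = 1/10
check: Δy/Fy = (803/1080) / (803/108) = 1/10 ✓

α = 1/10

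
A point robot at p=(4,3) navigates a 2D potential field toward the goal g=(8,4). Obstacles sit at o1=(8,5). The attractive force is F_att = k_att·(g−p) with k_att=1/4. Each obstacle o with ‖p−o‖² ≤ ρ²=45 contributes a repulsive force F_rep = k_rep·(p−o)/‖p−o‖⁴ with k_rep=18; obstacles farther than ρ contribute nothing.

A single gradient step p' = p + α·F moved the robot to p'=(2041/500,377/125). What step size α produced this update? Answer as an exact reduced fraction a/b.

α = 1/10

F_att = 1/4·(g−p) = 1/4·(4,1) = (1.0000,0.2500)
o1: d²=20 ≤ ρ²=45; F_rep = 18·(-4,-2)/20² = (-0.1800,-0.0900)
F = F_att + ΣF_rep = (0.8200,0.1600)
Δp = p'−p = (0.0820,0.0160); α = Δx/Fx = (41/500) / (41/50) = 1/10
check: Δy/Fy = (2/125) / (4/25) = 1/10 ✓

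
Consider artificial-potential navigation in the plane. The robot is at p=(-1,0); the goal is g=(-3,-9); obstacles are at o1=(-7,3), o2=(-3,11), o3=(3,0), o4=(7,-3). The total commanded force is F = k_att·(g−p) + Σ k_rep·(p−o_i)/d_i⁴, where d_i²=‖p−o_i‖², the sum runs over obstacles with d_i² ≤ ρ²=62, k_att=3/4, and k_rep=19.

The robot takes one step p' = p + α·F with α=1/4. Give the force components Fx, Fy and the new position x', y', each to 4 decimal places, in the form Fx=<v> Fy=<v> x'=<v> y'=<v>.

Fx=-1.7406 Fy=-6.7781 x'=-1.4351 y'=-1.6945

F_att = 3/4·(g−p) = 3/4·(-2,-9) = (-1.5000,-6.7500)
o1: d²=45 ≤ ρ²=62; F_rep = 19·(6,-3)/45² = (0.0563,-0.0281)
o2: d²=125 > ρ²=62 → inactive
o3: d²=16 ≤ ρ²=62; F_rep = 19·(-4,0)/16² = (-0.2969,0.0000)
o4: d²=73 > ρ²=62 → inactive
F = F_att + ΣF_rep = (-1.7406,-6.7781)
p' = p + 1/4·F = (-1.4351,-1.6945)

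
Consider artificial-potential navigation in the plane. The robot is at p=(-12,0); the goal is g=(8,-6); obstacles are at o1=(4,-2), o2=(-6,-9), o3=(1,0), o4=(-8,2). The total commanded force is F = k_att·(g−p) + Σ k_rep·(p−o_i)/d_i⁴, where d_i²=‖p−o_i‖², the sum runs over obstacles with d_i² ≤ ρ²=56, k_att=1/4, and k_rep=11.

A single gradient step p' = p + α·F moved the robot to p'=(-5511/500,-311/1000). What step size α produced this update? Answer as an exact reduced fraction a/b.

F_att = 1/4·(g−p) = 1/4·(20,-6) = (5.0000,-1.5000)
o1: d²=260 > ρ²=56 → inactive
o2: d²=117 > ρ²=56 → inactive
o3: d²=169 > ρ²=56 → inactive
o4: d²=20 ≤ ρ²=56; F_rep = 11·(-4,-2)/20² = (-0.1100,-0.0550)
F = F_att + ΣF_rep = (4.8900,-1.5550)
Δp = p'−p = (0.9780,-0.3110); α = Δx/Fx = (489/500) / (489/100) = 1/5
check: Δy/Fy = (-311/1000) / (-311/200) = 1/5 ✓

α = 1/5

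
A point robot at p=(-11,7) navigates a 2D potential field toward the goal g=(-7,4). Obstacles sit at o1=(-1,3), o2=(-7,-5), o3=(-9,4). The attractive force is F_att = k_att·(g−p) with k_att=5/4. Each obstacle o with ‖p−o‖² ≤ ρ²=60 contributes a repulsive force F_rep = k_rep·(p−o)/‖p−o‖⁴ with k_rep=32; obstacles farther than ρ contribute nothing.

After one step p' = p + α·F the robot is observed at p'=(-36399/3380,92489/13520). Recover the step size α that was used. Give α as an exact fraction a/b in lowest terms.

α = 1/20

F_att = 5/4·(g−p) = 5/4·(4,-3) = (5.0000,-3.7500)
o1: d²=116 > ρ²=60 → inactive
o2: d²=160 > ρ²=60 → inactive
o3: d²=13 ≤ ρ²=60; F_rep = 32·(-2,3)/13² = (-0.3787,0.5680)
F = F_att + ΣF_rep = (4.6213,-3.1820)
Δp = p'−p = (0.2311,-0.1591); α = Δx/Fx = (781/3380) / (781/169) = 1/20
check: Δy/Fy = (-2151/13520) / (-2151/676) = 1/20 ✓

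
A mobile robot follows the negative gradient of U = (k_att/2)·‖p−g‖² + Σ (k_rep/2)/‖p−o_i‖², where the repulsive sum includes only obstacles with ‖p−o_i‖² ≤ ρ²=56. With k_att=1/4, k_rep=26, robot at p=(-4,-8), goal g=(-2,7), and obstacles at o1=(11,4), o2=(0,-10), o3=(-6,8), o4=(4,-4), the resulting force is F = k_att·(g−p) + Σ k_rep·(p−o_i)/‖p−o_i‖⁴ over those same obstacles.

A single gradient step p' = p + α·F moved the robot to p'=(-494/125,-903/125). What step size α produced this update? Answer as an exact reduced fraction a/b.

α = 1/5

F_att = 1/4·(g−p) = 1/4·(2,15) = (0.5000,3.7500)
o1: d²=369 > ρ²=56 → inactive
o2: d²=20 ≤ ρ²=56; F_rep = 26·(-4,2)/20² = (-0.2600,0.1300)
o3: d²=260 > ρ²=56 → inactive
o4: d²=80 > ρ²=56 → inactive
F = F_att + ΣF_rep = (0.2400,3.8800)
Δp = p'−p = (0.0480,0.7760); α = Δx/Fx = (6/125) / (6/25) = 1/5
check: Δy/Fy = (97/125) / (97/25) = 1/5 ✓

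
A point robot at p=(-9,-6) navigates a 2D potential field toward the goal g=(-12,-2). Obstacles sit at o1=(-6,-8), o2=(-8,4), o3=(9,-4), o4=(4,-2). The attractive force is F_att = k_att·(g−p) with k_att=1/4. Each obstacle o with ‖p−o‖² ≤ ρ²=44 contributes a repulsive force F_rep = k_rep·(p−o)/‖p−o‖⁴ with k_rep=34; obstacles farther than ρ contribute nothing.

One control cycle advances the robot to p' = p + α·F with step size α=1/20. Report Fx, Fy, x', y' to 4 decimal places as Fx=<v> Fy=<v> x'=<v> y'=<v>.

Fx=-1.3536 Fy=1.4024 x'=-9.0677 y'=-5.9299

F_att = 1/4·(g−p) = 1/4·(-3,4) = (-0.7500,1.0000)
o1: d²=13 ≤ ρ²=44; F_rep = 34·(-3,2)/13² = (-0.6036,0.4024)
o2: d²=101 > ρ²=44 → inactive
o3: d²=328 > ρ²=44 → inactive
o4: d²=185 > ρ²=44 → inactive
F = F_att + ΣF_rep = (-1.3536,1.4024)
p' = p + 1/20·F = (-9.0677,-5.9299)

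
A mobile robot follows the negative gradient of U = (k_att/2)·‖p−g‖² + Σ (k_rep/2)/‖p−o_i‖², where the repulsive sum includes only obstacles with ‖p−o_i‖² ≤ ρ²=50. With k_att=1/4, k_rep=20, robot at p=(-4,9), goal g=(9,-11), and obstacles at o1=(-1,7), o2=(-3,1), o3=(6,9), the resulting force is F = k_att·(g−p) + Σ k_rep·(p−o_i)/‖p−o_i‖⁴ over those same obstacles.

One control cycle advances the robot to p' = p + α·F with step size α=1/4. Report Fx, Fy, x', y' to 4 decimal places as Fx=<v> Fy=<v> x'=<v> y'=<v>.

Fx=2.8950 Fy=-4.7633 x'=-3.2763 y'=7.8092

F_att = 1/4·(g−p) = 1/4·(13,-20) = (3.2500,-5.0000)
o1: d²=13 ≤ ρ²=50; F_rep = 20·(-3,2)/13² = (-0.3550,0.2367)
o2: d²=65 > ρ²=50 → inactive
o3: d²=100 > ρ²=50 → inactive
F = F_att + ΣF_rep = (2.8950,-4.7633)
p' = p + 1/4·F = (-3.2763,7.8092)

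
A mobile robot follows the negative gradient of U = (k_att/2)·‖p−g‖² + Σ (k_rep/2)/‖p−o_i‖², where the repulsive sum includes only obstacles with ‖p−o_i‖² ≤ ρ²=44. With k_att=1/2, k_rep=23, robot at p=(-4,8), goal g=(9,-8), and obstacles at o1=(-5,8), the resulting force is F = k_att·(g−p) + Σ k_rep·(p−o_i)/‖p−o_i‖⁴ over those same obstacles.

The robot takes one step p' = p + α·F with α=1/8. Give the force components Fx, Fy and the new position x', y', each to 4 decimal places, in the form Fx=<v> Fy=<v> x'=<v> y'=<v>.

Fx=29.5000 Fy=-8.0000 x'=-0.3125 y'=7.0000

F_att = 1/2·(g−p) = 1/2·(13,-16) = (6.5000,-8.0000)
o1: d²=1 ≤ ρ²=44; F_rep = 23·(1,0)/1² = (23.0000,0.0000)
F = F_att + ΣF_rep = (29.5000,-8.0000)
p' = p + 1/8·F = (-0.3125,7.0000)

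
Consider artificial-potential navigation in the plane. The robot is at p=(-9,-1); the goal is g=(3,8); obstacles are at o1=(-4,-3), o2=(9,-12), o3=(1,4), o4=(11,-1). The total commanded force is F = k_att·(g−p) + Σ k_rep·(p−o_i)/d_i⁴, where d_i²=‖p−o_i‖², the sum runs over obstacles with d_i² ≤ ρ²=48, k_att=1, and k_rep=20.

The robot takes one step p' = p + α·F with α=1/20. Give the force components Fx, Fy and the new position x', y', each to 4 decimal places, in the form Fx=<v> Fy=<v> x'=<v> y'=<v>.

Fx=11.8811 Fy=9.0476 x'=-8.4059 y'=-0.5476

F_att = 1·(g−p) = 1·(12,9) = (12.0000,9.0000)
o1: d²=29 ≤ ρ²=48; F_rep = 20·(-5,2)/29² = (-0.1189,0.0476)
o2: d²=445 > ρ²=48 → inactive
o3: d²=125 > ρ²=48 → inactive
o4: d²=400 > ρ²=48 → inactive
F = F_att + ΣF_rep = (11.8811,9.0476)
p' = p + 1/20·F = (-8.4059,-0.5476)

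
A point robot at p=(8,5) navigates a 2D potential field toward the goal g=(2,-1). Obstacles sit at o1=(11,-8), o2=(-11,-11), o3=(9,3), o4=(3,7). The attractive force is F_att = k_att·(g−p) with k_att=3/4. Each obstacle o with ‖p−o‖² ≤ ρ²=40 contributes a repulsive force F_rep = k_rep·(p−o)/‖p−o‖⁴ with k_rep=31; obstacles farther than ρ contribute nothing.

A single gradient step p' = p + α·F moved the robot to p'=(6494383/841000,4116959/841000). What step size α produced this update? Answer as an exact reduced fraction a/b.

F_att = 3/4·(g−p) = 3/4·(-6,-6) = (-4.5000,-4.5000)
o1: d²=178 > ρ²=40 → inactive
o2: d²=617 > ρ²=40 → inactive
o3: d²=5 ≤ ρ²=40; F_rep = 31·(-1,2)/5² = (-1.2400,2.4800)
o4: d²=29 ≤ ρ²=40; F_rep = 31·(5,-2)/29² = (0.1843,-0.0737)
F = F_att + ΣF_rep = (-5.5557,-2.0937)
Δp = p'−p = (-0.2778,-0.1047); α = Δx/Fx = (-233617/841000) / (-233617/42050) = 1/20
check: Δy/Fy = (-88041/841000) / (-88041/42050) = 1/20 ✓

α = 1/20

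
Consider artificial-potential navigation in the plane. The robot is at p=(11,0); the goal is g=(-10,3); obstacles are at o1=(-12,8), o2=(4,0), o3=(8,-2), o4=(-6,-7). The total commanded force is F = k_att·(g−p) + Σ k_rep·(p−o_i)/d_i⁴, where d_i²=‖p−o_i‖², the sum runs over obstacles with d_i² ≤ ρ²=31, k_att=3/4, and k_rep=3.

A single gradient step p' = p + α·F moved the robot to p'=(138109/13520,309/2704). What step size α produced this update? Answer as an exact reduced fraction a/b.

F_att = 3/4·(g−p) = 3/4·(-21,3) = (-15.7500,2.2500)
o1: d²=593 > ρ²=31 → inactive
o2: d²=49 > ρ²=31 → inactive
o3: d²=13 ≤ ρ²=31; F_rep = 3·(3,2)/13² = (0.0533,0.0355)
o4: d²=338 > ρ²=31 → inactive
F = F_att + ΣF_rep = (-15.6967,2.2855)
Δp = p'−p = (-0.7848,0.1143); α = Δx/Fx = (-10611/13520) / (-10611/676) = 1/20
check: Δy/Fy = (309/2704) / (1545/676) = 1/20 ✓

α = 1/20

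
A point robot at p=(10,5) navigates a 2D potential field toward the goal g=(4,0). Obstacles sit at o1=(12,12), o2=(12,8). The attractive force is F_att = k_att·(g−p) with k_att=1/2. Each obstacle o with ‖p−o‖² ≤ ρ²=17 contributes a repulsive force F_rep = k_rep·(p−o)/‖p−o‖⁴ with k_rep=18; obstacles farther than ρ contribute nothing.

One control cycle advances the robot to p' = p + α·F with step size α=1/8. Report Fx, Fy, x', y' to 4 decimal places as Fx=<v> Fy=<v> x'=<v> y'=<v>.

Fx=-3.2130 Fy=-2.8195 x'=9.5984 y'=4.6476

F_att = 1/2·(g−p) = 1/2·(-6,-5) = (-3.0000,-2.5000)
o1: d²=53 > ρ²=17 → inactive
o2: d²=13 ≤ ρ²=17; F_rep = 18·(-2,-3)/13² = (-0.2130,-0.3195)
F = F_att + ΣF_rep = (-3.2130,-2.8195)
p' = p + 1/8·F = (9.5984,4.6476)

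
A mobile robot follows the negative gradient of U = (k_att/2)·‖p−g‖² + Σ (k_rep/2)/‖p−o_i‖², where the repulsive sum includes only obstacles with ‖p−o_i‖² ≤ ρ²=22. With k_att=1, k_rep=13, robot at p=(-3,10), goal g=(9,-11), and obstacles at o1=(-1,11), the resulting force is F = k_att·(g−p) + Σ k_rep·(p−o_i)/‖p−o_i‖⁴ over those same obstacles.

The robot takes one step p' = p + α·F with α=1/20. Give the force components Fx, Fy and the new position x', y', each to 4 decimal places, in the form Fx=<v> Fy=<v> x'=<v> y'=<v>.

Fx=10.9600 Fy=-21.5200 x'=-2.4520 y'=8.9240

F_att = 1·(g−p) = 1·(12,-21) = (12.0000,-21.0000)
o1: d²=5 ≤ ρ²=22; F_rep = 13·(-2,-1)/5² = (-1.0400,-0.5200)
F = F_att + ΣF_rep = (10.9600,-21.5200)
p' = p + 1/20·F = (-2.4520,8.9240)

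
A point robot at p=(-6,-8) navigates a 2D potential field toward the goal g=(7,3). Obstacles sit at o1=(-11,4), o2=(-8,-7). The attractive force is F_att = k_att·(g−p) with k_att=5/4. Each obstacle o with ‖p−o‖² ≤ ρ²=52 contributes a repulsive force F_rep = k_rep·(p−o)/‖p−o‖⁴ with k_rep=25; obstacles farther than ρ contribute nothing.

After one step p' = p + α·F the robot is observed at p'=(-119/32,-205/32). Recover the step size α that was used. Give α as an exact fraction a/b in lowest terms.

α = 1/8

F_att = 5/4·(g−p) = 5/4·(13,11) = (16.2500,13.7500)
o1: d²=169 > ρ²=52 → inactive
o2: d²=5 ≤ ρ²=52; F_rep = 25·(2,-1)/5² = (2.0000,-1.0000)
F = F_att + ΣF_rep = (18.2500,12.7500)
Δp = p'−p = (2.2812,1.5938); α = Δx/Fx = (73/32) / (73/4) = 1/8
check: Δy/Fy = (51/32) / (51/4) = 1/8 ✓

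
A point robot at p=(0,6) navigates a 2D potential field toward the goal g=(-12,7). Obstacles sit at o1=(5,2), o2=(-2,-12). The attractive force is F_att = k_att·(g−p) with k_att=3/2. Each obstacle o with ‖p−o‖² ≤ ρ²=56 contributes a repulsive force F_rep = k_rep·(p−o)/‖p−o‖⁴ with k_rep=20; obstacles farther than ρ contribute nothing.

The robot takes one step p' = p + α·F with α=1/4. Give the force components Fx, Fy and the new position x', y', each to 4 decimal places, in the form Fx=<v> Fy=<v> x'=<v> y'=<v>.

Fx=-18.0595 Fy=1.5476 x'=-4.5149 y'=6.3869

F_att = 3/2·(g−p) = 3/2·(-12,1) = (-18.0000,1.5000)
o1: d²=41 ≤ ρ²=56; F_rep = 20·(-5,4)/41² = (-0.0595,0.0476)
o2: d²=328 > ρ²=56 → inactive
F = F_att + ΣF_rep = (-18.0595,1.5476)
p' = p + 1/4·F = (-4.5149,6.3869)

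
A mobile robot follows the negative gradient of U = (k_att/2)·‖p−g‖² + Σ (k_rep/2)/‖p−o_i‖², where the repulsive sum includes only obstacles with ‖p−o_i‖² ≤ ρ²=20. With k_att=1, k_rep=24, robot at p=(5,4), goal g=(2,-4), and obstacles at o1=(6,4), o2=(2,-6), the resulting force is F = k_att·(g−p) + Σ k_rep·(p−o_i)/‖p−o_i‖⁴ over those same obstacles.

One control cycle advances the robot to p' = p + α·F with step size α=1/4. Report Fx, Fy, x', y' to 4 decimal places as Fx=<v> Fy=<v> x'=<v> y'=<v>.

Fx=-27.0000 Fy=-8.0000 x'=-1.7500 y'=2.0000

F_att = 1·(g−p) = 1·(-3,-8) = (-3.0000,-8.0000)
o1: d²=1 ≤ ρ²=20; F_rep = 24·(-1,0)/1² = (-24.0000,0.0000)
o2: d²=109 > ρ²=20 → inactive
F = F_att + ΣF_rep = (-27.0000,-8.0000)
p' = p + 1/4·F = (-1.7500,2.0000)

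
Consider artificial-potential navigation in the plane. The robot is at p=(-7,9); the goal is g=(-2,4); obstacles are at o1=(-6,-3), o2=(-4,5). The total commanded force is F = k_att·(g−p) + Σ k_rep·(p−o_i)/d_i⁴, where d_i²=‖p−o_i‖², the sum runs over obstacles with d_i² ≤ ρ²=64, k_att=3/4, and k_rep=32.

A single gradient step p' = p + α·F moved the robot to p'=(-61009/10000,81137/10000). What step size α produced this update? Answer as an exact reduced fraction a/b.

F_att = 3/4·(g−p) = 3/4·(5,-5) = (3.7500,-3.7500)
o1: d²=145 > ρ²=64 → inactive
o2: d²=25 ≤ ρ²=64; F_rep = 32·(-3,4)/25² = (-0.1536,0.2048)
F = F_att + ΣF_rep = (3.5964,-3.5452)
Δp = p'−p = (0.8991,-0.8863); α = Δx/Fx = (8991/10000) / (8991/2500) = 1/4
check: Δy/Fy = (-8863/10000) / (-8863/2500) = 1/4 ✓

α = 1/4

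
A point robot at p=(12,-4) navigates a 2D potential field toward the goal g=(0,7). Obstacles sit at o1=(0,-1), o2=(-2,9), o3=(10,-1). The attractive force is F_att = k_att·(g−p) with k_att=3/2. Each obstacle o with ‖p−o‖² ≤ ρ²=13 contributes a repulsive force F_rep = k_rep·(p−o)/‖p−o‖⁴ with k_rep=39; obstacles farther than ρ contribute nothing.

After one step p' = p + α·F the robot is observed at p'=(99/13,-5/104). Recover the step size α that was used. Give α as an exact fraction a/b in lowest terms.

F_att = 3/2·(g−p) = 3/2·(-12,11) = (-18.0000,16.5000)
o1: d²=153 > ρ²=13 → inactive
o2: d²=365 > ρ²=13 → inactive
o3: d²=13 ≤ ρ²=13; F_rep = 39·(2,-3)/13² = (0.4615,-0.6923)
F = F_att + ΣF_rep = (-17.5385,15.8077)
Δp = p'−p = (-4.3846,3.9519); α = Δx/Fx = (-57/13) / (-228/13) = 1/4
check: Δy/Fy = (411/104) / (411/26) = 1/4 ✓

α = 1/4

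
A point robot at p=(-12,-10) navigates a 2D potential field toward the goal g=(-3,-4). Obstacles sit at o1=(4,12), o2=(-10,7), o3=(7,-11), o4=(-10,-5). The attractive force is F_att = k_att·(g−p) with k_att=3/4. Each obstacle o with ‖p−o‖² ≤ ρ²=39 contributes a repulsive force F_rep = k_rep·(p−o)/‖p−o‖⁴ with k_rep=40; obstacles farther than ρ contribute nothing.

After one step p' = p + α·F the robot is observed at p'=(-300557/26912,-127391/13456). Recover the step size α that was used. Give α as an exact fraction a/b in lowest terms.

α = 1/8

F_att = 3/4·(g−p) = 3/4·(9,6) = (6.7500,4.5000)
o1: d²=740 > ρ²=39 → inactive
o2: d²=293 > ρ²=39 → inactive
o3: d²=362 > ρ²=39 → inactive
o4: d²=29 ≤ ρ²=39; F_rep = 40·(-2,-5)/29² = (-0.0951,-0.2378)
F = F_att + ΣF_rep = (6.6549,4.2622)
Δp = p'−p = (0.8319,0.5328); α = Δx/Fx = (22387/26912) / (22387/3364) = 1/8
check: Δy/Fy = (7169/13456) / (7169/1682) = 1/8 ✓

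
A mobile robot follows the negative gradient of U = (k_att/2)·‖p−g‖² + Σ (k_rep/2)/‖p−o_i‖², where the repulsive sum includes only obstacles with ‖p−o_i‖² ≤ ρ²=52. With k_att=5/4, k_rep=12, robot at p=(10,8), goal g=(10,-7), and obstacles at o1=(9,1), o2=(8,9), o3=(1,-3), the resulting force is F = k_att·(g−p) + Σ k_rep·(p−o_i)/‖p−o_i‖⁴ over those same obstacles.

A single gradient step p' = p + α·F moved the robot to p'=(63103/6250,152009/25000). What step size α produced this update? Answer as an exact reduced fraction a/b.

α = 1/10

F_att = 5/4·(g−p) = 5/4·(0,-15) = (0.0000,-18.7500)
o1: d²=50 ≤ ρ²=52; F_rep = 12·(1,7)/50² = (0.0048,0.0336)
o2: d²=5 ≤ ρ²=52; F_rep = 12·(2,-1)/5² = (0.9600,-0.4800)
o3: d²=202 > ρ²=52 → inactive
F = F_att + ΣF_rep = (0.9648,-19.1964)
Δp = p'−p = (0.0965,-1.9196); α = Δx/Fx = (603/6250) / (603/625) = 1/10
check: Δy/Fy = (-47991/25000) / (-47991/2500) = 1/10 ✓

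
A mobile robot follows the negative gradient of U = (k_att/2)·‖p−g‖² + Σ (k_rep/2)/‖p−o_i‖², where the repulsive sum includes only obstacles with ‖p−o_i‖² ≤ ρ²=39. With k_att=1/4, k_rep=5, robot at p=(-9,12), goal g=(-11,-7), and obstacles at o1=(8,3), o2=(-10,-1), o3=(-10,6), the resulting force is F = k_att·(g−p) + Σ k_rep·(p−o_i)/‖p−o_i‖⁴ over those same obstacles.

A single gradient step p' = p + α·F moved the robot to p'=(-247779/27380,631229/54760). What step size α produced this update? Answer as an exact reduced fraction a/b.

F_att = 1/4·(g−p) = 1/4·(-2,-19) = (-0.5000,-4.7500)
o1: d²=370 > ρ²=39 → inactive
o2: d²=170 > ρ²=39 → inactive
o3: d²=37 ≤ ρ²=39; F_rep = 5·(1,6)/37² = (0.0037,0.0219)
F = F_att + ΣF_rep = (-0.4963,-4.7281)
Δp = p'−p = (-0.0496,-0.4728); α = Δx/Fx = (-1359/27380) / (-1359/2738) = 1/10
check: Δy/Fy = (-25891/54760) / (-25891/5476) = 1/10 ✓

α = 1/10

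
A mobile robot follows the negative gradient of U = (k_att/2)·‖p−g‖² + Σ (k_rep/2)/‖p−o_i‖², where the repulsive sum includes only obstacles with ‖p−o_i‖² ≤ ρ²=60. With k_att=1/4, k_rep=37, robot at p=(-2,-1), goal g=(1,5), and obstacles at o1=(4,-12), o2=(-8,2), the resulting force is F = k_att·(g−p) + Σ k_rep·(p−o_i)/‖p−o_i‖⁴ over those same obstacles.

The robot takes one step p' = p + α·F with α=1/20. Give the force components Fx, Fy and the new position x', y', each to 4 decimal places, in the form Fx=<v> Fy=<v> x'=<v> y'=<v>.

Fx=0.8596 Fy=1.4452 x'=-1.9570 y'=-0.9277

F_att = 1/4·(g−p) = 1/4·(3,6) = (0.7500,1.5000)
o1: d²=157 > ρ²=60 → inactive
o2: d²=45 ≤ ρ²=60; F_rep = 37·(6,-3)/45² = (0.1096,-0.0548)
F = F_att + ΣF_rep = (0.8596,1.4452)
p' = p + 1/20·F = (-1.9570,-0.9277)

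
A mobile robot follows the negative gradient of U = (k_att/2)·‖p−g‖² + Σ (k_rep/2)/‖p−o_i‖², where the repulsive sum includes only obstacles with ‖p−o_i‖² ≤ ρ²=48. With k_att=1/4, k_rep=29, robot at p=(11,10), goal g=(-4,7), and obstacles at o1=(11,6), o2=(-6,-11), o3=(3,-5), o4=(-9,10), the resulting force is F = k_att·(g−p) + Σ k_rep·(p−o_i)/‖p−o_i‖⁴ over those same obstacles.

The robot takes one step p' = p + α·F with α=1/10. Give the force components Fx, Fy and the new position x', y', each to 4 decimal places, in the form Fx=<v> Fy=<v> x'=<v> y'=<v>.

F_att = 1/4·(g−p) = 1/4·(-15,-3) = (-3.7500,-0.7500)
o1: d²=16 ≤ ρ²=48; F_rep = 29·(0,4)/16² = (0.0000,0.4531)
o2: d²=730 > ρ²=48 → inactive
o3: d²=289 > ρ²=48 → inactive
o4: d²=400 > ρ²=48 → inactive
F = F_att + ΣF_rep = (-3.7500,-0.2969)
p' = p + 1/10·F = (10.6250,9.9703)

Fx=-3.7500 Fy=-0.2969 x'=10.6250 y'=9.9703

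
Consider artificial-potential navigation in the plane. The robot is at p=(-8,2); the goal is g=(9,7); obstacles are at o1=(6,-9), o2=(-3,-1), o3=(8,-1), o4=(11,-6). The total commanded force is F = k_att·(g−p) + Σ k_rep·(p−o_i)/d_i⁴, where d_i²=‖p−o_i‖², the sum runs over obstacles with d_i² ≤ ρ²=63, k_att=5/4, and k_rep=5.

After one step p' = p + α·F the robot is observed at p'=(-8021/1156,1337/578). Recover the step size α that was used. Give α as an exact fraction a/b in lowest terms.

F_att = 5/4·(g−p) = 5/4·(17,5) = (21.2500,6.2500)
o1: d²=317 > ρ²=63 → inactive
o2: d²=34 ≤ ρ²=63; F_rep = 5·(-5,3)/34² = (-0.0216,0.0130)
o3: d²=265 > ρ²=63 → inactive
o4: d²=425 > ρ²=63 → inactive
F = F_att + ΣF_rep = (21.2284,6.2630)
Δp = p'−p = (1.0614,0.3131); α = Δx/Fx = (1227/1156) / (6135/289) = 1/20
check: Δy/Fy = (181/578) / (1810/289) = 1/20 ✓

α = 1/20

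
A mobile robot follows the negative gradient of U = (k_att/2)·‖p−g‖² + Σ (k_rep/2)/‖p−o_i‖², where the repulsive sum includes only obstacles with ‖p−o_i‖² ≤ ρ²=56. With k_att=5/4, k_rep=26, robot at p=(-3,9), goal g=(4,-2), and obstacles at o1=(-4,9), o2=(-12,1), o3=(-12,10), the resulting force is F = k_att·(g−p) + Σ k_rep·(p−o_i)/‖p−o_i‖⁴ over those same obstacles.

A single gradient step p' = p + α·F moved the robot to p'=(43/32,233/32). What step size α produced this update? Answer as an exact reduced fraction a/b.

α = 1/8

F_att = 5/4·(g−p) = 5/4·(7,-11) = (8.7500,-13.7500)
o1: d²=1 ≤ ρ²=56; F_rep = 26·(1,0)/1² = (26.0000,0.0000)
o2: d²=145 > ρ²=56 → inactive
o3: d²=82 > ρ²=56 → inactive
F = F_att + ΣF_rep = (34.7500,-13.7500)
Δp = p'−p = (4.3438,-1.7188); α = Δx/Fx = (139/32) / (139/4) = 1/8
check: Δy/Fy = (-55/32) / (-55/4) = 1/8 ✓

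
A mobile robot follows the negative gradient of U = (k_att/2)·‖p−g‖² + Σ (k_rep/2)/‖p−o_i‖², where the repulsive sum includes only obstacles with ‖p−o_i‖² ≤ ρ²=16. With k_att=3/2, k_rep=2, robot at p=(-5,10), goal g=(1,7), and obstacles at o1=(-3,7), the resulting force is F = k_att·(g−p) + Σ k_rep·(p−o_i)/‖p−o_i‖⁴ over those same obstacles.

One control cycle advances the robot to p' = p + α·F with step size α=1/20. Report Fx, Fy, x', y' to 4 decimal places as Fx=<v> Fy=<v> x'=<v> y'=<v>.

F_att = 3/2·(g−p) = 3/2·(6,-3) = (9.0000,-4.5000)
o1: d²=13 ≤ ρ²=16; F_rep = 2·(-2,3)/13² = (-0.0237,0.0355)
F = F_att + ΣF_rep = (8.9763,-4.4645)
p' = p + 1/20·F = (-4.5512,9.7768)

Fx=8.9763 Fy=-4.4645 x'=-4.5512 y'=9.7768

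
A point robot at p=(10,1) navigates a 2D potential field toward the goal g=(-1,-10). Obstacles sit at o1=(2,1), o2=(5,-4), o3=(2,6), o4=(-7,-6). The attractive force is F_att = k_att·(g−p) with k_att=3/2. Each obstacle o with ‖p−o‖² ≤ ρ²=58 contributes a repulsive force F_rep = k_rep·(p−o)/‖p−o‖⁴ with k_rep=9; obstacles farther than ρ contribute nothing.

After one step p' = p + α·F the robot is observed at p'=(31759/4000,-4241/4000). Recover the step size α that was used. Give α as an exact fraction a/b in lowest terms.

F_att = 3/2·(g−p) = 3/2·(-11,-11) = (-16.5000,-16.5000)
o1: d²=64 > ρ²=58 → inactive
o2: d²=50 ≤ ρ²=58; F_rep = 9·(5,5)/50² = (0.0180,0.0180)
o3: d²=89 > ρ²=58 → inactive
o4: d²=338 > ρ²=58 → inactive
F = F_att + ΣF_rep = (-16.4820,-16.4820)
Δp = p'−p = (-2.0602,-2.0602); α = Δx/Fx = (-8241/4000) / (-8241/500) = 1/8
check: Δy/Fy = (-8241/4000) / (-8241/500) = 1/8 ✓

α = 1/8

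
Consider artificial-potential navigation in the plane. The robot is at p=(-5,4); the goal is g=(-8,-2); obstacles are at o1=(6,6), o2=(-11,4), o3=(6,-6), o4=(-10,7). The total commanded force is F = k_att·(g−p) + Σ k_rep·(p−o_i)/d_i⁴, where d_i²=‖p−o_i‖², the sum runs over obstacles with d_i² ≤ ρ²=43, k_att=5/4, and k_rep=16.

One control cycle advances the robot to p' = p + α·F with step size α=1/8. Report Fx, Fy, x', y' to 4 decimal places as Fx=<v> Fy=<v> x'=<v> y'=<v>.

Fx=-3.6067 Fy=-7.5415 x'=-5.4508 y'=3.0573

F_att = 5/4·(g−p) = 5/4·(-3,-6) = (-3.7500,-7.5000)
o1: d²=125 > ρ²=43 → inactive
o2: d²=36 ≤ ρ²=43; F_rep = 16·(6,0)/36² = (0.0741,0.0000)
o3: d²=221 > ρ²=43 → inactive
o4: d²=34 ≤ ρ²=43; F_rep = 16·(5,-3)/34² = (0.0692,-0.0415)
F = F_att + ΣF_rep = (-3.6067,-7.5415)
p' = p + 1/8·F = (-5.4508,3.0573)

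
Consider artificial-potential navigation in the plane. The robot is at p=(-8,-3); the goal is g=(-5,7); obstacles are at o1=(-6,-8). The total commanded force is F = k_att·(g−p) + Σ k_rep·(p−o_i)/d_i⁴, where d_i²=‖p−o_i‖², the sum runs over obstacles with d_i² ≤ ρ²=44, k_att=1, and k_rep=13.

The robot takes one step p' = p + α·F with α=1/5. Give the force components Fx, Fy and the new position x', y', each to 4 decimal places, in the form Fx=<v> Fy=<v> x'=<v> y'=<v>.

F_att = 1·(g−p) = 1·(3,10) = (3.0000,10.0000)
o1: d²=29 ≤ ρ²=44; F_rep = 13·(-2,5)/29² = (-0.0309,0.0773)
F = F_att + ΣF_rep = (2.9691,10.0773)
p' = p + 1/5·F = (-7.4062,-0.9845)

Fx=2.9691 Fy=10.0773 x'=-7.4062 y'=-0.9845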